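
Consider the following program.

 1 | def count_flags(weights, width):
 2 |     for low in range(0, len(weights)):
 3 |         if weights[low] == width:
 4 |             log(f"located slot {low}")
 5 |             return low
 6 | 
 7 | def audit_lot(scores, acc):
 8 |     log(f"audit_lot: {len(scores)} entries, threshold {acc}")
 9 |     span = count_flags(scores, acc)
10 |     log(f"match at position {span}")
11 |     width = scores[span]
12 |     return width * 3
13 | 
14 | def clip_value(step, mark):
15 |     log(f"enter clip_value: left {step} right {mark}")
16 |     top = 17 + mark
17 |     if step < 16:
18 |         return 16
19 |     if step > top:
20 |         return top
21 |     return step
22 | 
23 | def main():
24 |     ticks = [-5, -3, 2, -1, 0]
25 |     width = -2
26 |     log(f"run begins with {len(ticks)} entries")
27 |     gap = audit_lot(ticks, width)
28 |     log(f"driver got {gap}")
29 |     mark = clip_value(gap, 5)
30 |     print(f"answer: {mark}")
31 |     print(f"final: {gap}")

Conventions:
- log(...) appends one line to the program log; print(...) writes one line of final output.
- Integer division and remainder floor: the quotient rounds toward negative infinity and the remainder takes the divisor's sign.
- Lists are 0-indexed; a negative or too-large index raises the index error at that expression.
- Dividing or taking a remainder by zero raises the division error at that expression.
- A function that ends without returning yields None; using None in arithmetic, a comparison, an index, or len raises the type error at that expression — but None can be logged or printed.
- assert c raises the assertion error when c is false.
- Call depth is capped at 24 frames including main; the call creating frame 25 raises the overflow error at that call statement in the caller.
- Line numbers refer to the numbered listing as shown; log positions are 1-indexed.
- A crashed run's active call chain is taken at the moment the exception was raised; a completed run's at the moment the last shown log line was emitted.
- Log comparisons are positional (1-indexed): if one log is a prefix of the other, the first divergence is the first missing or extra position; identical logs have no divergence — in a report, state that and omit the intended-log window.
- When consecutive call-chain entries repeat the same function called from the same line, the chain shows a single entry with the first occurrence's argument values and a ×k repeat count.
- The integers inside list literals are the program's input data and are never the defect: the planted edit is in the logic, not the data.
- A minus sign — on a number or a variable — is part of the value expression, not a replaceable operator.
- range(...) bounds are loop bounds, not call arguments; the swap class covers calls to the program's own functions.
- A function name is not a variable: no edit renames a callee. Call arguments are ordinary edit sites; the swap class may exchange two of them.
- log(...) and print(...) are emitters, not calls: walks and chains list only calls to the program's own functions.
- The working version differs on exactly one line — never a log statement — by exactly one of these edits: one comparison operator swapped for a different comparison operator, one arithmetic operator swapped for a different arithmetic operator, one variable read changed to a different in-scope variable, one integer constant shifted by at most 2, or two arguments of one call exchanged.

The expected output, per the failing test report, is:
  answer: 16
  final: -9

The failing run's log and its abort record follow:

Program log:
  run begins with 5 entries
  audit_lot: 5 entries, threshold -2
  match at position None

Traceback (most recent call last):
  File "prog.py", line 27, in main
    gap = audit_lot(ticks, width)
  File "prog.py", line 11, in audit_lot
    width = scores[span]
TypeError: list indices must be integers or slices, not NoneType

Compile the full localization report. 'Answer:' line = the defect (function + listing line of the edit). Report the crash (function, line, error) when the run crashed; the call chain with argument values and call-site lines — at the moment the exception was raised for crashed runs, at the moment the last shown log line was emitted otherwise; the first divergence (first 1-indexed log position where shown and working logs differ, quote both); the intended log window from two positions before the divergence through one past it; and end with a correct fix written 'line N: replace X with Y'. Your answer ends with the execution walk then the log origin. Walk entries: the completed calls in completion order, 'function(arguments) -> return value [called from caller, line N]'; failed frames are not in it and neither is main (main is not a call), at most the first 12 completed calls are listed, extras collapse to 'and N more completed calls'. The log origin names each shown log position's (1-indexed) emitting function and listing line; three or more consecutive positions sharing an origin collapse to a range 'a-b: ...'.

Answer: the defect is in main at line 25.
Core observation: Position 2 is the first bad log line: 'audit_lot: 5 entries, threshold -2' should read 'audit_lot: 5 entries, threshold -3'.
Crash: audit_lot, line 11, TypeError.
Call chain: main -> audit_lot([-5, -3, 2, -1, 0], -2) (called at line 27).
First divergence: position 2 — shown 'audit_lot: 5 entries, threshold -2', intended 'audit_lot: 5 entries, threshold -3'.
Intended log window:
  1: run begins with 5 entries
  2: audit_lot: 5 entries, threshold -3
  3: located slot 1
Execution walk:
  count_flags([-5, -3, 2, -1, 0], -2) -> None  [called from audit_lot, line 9]
Log origins:
  1: logged in main at line 26
  2: logged in audit_lot at line 8
  3: logged in audit_lot at line 10
A correct fix: line 25: replace `-2` with `-3`.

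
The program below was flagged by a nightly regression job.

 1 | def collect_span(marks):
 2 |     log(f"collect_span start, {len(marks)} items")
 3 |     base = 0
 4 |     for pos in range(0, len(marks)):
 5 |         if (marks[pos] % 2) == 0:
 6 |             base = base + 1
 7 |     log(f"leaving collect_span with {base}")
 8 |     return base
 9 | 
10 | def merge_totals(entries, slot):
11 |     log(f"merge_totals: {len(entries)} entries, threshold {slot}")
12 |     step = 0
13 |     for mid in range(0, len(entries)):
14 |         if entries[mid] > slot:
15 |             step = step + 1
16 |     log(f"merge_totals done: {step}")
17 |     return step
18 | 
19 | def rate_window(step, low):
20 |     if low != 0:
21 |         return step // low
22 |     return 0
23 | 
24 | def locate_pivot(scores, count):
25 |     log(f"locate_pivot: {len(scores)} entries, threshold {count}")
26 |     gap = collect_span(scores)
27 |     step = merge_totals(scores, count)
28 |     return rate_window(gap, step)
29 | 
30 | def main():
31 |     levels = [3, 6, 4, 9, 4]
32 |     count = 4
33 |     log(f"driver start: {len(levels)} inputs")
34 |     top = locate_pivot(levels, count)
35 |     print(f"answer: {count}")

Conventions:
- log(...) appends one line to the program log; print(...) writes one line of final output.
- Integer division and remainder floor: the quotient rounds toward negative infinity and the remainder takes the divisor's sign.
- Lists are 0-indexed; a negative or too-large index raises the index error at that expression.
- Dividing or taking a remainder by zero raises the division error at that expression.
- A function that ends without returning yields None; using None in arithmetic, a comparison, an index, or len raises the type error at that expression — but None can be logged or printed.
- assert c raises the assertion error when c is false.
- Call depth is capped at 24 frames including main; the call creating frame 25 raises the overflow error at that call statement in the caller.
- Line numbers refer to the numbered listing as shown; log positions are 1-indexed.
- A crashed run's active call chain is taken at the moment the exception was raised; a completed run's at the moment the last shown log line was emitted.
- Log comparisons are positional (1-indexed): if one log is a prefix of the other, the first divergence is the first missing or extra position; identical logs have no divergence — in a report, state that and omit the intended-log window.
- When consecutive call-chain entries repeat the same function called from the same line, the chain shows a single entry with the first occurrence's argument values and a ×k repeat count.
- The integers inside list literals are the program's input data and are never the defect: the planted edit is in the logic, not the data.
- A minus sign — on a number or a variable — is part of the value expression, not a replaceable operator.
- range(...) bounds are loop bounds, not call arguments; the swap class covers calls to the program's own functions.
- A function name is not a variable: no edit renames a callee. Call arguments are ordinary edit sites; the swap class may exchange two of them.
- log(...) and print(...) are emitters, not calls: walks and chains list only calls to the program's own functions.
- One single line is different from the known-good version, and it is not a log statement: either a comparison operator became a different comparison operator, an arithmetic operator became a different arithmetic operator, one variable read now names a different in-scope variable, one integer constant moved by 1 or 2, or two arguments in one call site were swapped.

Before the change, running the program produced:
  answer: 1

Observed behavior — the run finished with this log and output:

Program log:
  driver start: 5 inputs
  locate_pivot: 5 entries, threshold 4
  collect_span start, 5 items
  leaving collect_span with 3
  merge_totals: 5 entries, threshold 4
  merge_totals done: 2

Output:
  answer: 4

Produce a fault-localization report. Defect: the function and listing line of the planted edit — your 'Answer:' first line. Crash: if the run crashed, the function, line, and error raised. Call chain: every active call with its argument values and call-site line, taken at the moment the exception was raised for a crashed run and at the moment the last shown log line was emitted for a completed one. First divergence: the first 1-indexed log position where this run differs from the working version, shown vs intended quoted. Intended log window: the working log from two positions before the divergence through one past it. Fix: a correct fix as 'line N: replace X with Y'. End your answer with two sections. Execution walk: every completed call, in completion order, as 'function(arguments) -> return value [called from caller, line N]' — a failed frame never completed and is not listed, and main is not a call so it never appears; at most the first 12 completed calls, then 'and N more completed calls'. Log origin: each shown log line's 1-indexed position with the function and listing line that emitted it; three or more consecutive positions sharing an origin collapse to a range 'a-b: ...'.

Answer: the defect is in main at line 35.
The tell: No log line changed; the fault shows up purely in the output.
Call chain: main -> locate_pivot([3, 6, 4, 9, 4], 4) (called at line 34) -> merge_totals([3, 6, 4, 9, 4], 4) (called at line 27).
First divergence: none (the log streams are identical).
Execution walk:
  collect_span([3, 6, 4, 9, 4]) -> 3  [called from locate_pivot, line 26]
  merge_totals([3, 6, 4, 9, 4], 4) -> 2  [called from locate_pivot, line 27]
  rate_window(3, 2) -> 1  [called from locate_pivot, line 28]
  locate_pivot([3, 6, 4, 9, 4], 4) -> 1  [called from main, line 34]
Log origins:
  1: logged in main at line 33
  2: logged in locate_pivot at line 25
  3: logged in collect_span at line 2
  4: logged in collect_span at line 7
  5: logged in merge_totals at line 11
  6: logged in merge_totals at line 16
A correct fix: line 35: replace `count` with `top`.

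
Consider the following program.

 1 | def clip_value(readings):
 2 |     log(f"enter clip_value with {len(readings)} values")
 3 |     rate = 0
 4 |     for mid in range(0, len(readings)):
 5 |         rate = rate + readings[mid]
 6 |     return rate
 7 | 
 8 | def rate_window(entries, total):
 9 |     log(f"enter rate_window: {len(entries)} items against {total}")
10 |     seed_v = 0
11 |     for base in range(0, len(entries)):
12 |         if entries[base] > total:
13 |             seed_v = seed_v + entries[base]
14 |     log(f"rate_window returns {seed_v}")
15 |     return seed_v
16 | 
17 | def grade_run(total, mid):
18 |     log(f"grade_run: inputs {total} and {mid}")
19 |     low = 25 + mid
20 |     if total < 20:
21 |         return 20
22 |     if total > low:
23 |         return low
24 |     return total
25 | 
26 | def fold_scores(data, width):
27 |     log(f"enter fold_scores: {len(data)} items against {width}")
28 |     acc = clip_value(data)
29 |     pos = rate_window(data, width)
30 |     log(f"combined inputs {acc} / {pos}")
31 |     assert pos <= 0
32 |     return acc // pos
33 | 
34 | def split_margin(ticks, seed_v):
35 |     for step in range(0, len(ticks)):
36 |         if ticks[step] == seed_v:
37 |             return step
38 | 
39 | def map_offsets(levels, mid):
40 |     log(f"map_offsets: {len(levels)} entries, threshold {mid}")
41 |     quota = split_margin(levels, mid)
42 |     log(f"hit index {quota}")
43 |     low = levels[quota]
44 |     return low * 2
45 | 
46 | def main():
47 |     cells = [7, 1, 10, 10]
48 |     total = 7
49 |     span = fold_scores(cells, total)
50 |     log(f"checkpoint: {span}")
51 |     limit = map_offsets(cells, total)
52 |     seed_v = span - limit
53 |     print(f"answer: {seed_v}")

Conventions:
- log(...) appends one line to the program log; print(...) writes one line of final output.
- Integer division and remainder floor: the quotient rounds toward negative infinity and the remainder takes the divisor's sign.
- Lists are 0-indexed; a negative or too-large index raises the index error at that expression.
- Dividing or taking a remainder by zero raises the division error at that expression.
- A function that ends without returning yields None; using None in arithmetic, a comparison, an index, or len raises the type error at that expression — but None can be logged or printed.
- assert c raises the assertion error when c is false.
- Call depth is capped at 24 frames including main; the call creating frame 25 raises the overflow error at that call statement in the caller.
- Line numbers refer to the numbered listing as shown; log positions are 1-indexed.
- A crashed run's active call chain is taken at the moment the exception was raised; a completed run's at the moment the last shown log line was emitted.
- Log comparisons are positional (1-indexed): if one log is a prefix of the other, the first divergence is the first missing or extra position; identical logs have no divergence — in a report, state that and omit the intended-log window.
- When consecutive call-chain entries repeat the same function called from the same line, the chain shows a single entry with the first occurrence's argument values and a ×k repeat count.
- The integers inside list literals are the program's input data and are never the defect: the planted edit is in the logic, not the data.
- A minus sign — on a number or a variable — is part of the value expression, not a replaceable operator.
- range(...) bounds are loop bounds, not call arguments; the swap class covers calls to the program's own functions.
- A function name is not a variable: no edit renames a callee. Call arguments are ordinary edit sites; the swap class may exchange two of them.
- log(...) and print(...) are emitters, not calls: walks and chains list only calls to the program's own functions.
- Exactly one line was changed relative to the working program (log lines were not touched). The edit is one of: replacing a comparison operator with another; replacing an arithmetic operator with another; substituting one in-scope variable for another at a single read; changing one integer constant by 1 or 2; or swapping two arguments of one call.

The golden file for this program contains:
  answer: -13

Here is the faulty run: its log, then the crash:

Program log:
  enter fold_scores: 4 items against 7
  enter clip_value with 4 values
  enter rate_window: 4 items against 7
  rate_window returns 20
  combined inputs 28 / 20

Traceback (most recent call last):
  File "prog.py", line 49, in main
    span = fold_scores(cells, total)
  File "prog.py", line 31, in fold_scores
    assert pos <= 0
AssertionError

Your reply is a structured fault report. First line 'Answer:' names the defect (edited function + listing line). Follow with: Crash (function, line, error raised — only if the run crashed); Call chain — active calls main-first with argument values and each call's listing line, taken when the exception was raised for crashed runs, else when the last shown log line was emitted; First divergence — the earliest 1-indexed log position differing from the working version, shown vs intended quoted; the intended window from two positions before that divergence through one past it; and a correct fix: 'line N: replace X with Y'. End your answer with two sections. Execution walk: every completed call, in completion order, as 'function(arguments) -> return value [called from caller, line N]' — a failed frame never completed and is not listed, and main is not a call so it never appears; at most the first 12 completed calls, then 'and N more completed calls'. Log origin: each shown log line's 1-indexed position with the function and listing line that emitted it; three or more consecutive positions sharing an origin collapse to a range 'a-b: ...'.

Answer: the defect is in fold_scores at line 31.
The tell: The log ends early — 5 lines, where the working version next logs 'checkpoint: 1'.
Crash: fold_scores, line 31, AssertionError.
Call chain: main -> fold_scores([7, 1, 10, 10], 7) (called at line 49).
First divergence: position 6; the shown log stops at 5 lines while the working version next logs 'checkpoint: 1'.
Intended log window:
  4: rate_window returns 20
  5: combined inputs 28 / 20
  6: checkpoint: 1
  7: map_offsets: 4 entries, threshold 7
Execution walk:
  clip_value([7, 1, 10, 10]) -> 28  [called from fold_scores, line 28]
  rate_window([7, 1, 10, 10], 7) -> 20  [called from fold_scores, line 29]
Origin of each log line:
  1: emitted by fold_scores (line 27)
  2: emitted by clip_value (line 2)
  3: emitted by rate_window (line 9)
  4: emitted by rate_window (line 14)
  5: emitted by fold_scores (line 30)
A correct fix: line 31: replace `<=` with `>`.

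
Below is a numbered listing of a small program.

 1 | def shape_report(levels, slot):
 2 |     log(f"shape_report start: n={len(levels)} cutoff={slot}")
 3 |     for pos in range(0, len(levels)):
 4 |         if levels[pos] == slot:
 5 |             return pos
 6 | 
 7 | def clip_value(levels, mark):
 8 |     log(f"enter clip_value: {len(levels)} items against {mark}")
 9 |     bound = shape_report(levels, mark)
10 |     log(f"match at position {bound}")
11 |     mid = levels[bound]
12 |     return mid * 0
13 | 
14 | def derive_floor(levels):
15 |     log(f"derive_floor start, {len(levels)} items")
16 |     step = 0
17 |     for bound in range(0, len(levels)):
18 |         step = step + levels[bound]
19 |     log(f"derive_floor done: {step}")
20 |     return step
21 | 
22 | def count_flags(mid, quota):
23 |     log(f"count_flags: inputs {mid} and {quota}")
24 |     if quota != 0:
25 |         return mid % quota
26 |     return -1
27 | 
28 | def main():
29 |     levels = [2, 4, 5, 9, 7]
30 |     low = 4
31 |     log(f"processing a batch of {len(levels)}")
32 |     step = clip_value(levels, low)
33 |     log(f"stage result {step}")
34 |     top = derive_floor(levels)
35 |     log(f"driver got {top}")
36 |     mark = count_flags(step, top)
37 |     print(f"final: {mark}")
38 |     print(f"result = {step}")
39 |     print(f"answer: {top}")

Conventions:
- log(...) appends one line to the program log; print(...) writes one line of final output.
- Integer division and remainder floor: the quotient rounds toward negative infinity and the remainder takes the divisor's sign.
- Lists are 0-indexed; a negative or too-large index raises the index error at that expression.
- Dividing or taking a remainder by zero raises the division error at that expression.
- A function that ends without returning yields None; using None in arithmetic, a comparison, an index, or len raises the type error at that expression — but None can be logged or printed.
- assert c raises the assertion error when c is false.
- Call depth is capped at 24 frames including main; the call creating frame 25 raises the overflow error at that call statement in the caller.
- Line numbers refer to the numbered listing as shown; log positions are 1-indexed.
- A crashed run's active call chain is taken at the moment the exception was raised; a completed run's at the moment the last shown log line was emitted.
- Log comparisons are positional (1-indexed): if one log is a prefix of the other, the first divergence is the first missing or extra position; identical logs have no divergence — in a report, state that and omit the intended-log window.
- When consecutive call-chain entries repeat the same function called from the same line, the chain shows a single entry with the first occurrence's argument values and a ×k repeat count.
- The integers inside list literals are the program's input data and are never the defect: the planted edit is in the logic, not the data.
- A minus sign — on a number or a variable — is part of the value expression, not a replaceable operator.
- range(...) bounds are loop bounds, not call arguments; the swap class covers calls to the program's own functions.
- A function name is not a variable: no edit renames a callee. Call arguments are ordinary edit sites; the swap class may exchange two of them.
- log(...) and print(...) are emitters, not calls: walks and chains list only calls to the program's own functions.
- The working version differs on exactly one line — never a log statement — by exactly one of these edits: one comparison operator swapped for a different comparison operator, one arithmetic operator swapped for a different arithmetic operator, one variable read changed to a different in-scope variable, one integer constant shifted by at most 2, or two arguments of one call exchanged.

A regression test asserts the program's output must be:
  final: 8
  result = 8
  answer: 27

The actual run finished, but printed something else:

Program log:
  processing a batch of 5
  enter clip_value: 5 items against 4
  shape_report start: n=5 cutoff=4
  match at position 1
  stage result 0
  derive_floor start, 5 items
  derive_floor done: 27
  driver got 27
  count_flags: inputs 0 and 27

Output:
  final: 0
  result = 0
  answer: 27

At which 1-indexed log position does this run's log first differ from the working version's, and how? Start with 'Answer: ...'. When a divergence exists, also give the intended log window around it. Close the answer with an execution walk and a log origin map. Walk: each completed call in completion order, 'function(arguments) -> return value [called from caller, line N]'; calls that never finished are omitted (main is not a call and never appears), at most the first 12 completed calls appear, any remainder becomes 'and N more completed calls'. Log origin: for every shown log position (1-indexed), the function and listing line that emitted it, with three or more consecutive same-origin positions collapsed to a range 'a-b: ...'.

Answer: position 5; shown 'stage result 0' vs intended 'stage result 8'.
Intended log window:
  3: shape_report start: n=5 cutoff=4
  4: match at position 1
  5: stage result 8
  6: derive_floor start, 5 items
Execution walk:
  shape_report([2, 4, 5, 9, 7], 4) -> 1  [called from clip_value, line 9]
  clip_value([2, 4, 5, 9, 7], 4) -> 0  [called from main, line 32]
  derive_floor([2, 4, 5, 9, 7]) -> 27  [called from main, line 34]
  count_flags(0, 27) -> 0  [called from main, line 36]
Log line origins:
  1: logged in main at line 31
  2: logged in clip_value at line 8
  3: logged in shape_report at line 2
  4: logged in clip_value at line 10
  5: logged in main at line 33
  6: logged in derive_floor at line 15
  7: logged in derive_floor at line 19
  8: logged in main at line 35
  9: logged in count_flags at line 23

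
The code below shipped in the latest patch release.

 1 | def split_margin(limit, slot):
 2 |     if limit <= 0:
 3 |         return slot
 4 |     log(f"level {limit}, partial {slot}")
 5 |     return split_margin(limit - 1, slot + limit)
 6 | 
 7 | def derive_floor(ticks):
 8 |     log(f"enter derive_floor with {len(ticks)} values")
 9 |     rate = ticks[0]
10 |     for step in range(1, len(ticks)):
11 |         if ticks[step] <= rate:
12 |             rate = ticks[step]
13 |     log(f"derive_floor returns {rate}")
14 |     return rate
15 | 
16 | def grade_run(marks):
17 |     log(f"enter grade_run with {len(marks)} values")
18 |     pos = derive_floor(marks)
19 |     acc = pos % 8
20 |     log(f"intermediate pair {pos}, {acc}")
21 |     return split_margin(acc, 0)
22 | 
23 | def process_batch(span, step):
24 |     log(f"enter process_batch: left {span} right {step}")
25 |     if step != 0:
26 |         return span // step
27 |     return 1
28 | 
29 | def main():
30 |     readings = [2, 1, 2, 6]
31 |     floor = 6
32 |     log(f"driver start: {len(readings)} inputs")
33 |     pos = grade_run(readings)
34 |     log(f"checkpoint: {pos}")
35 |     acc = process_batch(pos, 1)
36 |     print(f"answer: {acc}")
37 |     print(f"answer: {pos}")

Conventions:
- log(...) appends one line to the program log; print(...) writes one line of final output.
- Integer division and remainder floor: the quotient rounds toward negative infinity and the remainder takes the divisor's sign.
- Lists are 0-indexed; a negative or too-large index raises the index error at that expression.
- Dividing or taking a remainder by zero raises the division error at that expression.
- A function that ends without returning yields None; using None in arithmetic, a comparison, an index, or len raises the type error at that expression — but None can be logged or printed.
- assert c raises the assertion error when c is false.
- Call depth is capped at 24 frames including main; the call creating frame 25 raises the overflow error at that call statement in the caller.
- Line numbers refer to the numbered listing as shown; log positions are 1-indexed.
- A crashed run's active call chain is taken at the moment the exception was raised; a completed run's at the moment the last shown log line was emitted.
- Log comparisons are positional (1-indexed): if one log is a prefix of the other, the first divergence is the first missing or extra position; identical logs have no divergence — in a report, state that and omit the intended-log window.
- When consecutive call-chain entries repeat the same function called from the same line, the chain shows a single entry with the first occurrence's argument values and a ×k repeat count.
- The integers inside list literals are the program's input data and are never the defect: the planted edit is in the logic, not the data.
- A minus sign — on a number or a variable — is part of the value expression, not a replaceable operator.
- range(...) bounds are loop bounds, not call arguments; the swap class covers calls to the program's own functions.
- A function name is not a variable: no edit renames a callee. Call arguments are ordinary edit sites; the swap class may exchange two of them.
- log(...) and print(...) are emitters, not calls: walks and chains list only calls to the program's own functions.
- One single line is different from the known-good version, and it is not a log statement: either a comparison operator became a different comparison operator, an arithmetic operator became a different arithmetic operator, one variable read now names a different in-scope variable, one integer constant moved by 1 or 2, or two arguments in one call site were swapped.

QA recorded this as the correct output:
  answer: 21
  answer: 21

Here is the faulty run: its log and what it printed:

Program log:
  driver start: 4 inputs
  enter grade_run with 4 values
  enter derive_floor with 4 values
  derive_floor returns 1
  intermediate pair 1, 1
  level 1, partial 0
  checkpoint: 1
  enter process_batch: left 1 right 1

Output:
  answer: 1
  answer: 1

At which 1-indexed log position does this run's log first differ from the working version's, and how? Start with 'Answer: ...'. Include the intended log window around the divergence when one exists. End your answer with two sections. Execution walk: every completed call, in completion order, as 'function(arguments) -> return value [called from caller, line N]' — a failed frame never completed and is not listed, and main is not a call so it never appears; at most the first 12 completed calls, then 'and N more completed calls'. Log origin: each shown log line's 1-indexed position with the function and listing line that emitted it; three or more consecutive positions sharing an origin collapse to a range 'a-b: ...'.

Answer: position 4; shown 'derive_floor returns 1' vs intended 'derive_floor returns 6'.
Intended log window:
  2: enter grade_run with 4 values
  3: enter derive_floor with 4 values
  4: derive_floor returns 6
  5: intermediate pair 6, 6
Execution walk:
  derive_floor([2, 1, 2, 6]) -> 1  [called from grade_run, line 18]
  split_margin(0, 1) -> 1  [called from split_margin, line 5]
  split_margin(1, 0) -> 1  [called from grade_run, line 21]
  grade_run([2, 1, 2, 6]) -> 1  [called from main, line 33]
  process_batch(1, 1) -> 1  [called from main, line 35]
Log origin:
  1: emitted by main (line 32)
  2: emitted by grade_run (line 17)
  3: emitted by derive_floor (line 8)
  4: emitted by derive_floor (line 13)
  5: emitted by grade_run (line 20)
  6: emitted by split_margin (line 4)
  7: emitted by main (line 34)
  8: emitted by process_batch (line 24)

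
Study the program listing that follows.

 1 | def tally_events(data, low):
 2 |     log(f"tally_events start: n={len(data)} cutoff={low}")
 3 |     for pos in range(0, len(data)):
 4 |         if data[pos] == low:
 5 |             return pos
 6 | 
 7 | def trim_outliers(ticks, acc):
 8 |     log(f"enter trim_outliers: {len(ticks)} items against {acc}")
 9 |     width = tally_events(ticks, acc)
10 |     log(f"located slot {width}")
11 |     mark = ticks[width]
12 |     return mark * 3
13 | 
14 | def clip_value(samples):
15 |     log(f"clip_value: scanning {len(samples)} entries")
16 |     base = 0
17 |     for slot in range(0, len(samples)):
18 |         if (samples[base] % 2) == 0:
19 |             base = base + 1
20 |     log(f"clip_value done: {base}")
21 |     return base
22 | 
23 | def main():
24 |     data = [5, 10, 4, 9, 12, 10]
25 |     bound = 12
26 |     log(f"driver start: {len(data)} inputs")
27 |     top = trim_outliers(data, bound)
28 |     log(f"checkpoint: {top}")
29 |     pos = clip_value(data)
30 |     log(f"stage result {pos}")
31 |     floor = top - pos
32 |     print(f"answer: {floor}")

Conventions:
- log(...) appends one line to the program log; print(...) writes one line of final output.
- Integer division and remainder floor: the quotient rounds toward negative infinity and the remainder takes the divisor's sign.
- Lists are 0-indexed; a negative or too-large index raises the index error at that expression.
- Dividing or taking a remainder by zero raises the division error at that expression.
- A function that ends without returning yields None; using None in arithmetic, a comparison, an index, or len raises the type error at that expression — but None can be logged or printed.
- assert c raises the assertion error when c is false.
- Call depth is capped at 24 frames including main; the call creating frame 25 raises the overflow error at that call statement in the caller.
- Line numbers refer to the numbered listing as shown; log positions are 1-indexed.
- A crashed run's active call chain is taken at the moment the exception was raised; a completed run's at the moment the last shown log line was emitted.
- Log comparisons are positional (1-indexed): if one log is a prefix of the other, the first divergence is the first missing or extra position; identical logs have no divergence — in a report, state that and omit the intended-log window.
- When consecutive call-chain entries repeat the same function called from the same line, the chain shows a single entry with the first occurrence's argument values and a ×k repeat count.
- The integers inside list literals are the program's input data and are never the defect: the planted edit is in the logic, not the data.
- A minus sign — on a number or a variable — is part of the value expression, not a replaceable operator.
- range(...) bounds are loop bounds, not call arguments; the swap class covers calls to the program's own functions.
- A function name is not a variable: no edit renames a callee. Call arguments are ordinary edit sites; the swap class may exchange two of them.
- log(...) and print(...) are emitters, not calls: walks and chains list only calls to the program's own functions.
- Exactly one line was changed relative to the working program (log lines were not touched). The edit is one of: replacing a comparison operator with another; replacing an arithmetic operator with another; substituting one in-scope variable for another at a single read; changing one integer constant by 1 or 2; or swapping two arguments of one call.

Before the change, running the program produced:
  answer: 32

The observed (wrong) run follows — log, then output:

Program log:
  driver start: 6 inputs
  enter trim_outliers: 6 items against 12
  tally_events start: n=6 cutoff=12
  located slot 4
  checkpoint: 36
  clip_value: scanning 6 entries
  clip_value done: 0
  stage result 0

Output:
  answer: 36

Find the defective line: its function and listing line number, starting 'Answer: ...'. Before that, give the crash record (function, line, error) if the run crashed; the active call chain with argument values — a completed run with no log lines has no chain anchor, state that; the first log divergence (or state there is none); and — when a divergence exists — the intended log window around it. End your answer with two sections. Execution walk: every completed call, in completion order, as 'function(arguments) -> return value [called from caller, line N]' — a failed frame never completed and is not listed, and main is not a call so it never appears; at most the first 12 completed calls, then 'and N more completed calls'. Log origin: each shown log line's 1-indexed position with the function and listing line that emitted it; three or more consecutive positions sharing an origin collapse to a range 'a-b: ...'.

Answer: the defect is in clip_value at line 18.
The tell: Everything matches until log position 7, which reads 'clip_value done: 0' in place of 'clip_value done: 4'.
Call chain: main.
First divergence: position 7; shown 'clip_value done: 0' vs intended 'clip_value done: 4'.
Intended log window:
  5: checkpoint: 36
  6: clip_value: scanning 6 entries
  7: clip_value done: 4
  8: stage result 4
Execution walk:
  tally_events([5, 10, 4, 9, 12, 10], 12) -> 4  [called from trim_outliers, line 9]
  trim_outliers([5, 10, 4, 9, 12, 10], 12) -> 36  [called from main, line 27]
  clip_value([5, 10, 4, 9, 12, 10]) -> 0  [called from main, line 29]
Log origins:
  1 — main, line 26
  2 — trim_outliers, line 8
  3 — tally_events, line 2
  4 — trim_outliers, line 10
  5 — main, line 28
  6 — clip_value, line 15
  7 — clip_value, line 20
  8 — main, line 30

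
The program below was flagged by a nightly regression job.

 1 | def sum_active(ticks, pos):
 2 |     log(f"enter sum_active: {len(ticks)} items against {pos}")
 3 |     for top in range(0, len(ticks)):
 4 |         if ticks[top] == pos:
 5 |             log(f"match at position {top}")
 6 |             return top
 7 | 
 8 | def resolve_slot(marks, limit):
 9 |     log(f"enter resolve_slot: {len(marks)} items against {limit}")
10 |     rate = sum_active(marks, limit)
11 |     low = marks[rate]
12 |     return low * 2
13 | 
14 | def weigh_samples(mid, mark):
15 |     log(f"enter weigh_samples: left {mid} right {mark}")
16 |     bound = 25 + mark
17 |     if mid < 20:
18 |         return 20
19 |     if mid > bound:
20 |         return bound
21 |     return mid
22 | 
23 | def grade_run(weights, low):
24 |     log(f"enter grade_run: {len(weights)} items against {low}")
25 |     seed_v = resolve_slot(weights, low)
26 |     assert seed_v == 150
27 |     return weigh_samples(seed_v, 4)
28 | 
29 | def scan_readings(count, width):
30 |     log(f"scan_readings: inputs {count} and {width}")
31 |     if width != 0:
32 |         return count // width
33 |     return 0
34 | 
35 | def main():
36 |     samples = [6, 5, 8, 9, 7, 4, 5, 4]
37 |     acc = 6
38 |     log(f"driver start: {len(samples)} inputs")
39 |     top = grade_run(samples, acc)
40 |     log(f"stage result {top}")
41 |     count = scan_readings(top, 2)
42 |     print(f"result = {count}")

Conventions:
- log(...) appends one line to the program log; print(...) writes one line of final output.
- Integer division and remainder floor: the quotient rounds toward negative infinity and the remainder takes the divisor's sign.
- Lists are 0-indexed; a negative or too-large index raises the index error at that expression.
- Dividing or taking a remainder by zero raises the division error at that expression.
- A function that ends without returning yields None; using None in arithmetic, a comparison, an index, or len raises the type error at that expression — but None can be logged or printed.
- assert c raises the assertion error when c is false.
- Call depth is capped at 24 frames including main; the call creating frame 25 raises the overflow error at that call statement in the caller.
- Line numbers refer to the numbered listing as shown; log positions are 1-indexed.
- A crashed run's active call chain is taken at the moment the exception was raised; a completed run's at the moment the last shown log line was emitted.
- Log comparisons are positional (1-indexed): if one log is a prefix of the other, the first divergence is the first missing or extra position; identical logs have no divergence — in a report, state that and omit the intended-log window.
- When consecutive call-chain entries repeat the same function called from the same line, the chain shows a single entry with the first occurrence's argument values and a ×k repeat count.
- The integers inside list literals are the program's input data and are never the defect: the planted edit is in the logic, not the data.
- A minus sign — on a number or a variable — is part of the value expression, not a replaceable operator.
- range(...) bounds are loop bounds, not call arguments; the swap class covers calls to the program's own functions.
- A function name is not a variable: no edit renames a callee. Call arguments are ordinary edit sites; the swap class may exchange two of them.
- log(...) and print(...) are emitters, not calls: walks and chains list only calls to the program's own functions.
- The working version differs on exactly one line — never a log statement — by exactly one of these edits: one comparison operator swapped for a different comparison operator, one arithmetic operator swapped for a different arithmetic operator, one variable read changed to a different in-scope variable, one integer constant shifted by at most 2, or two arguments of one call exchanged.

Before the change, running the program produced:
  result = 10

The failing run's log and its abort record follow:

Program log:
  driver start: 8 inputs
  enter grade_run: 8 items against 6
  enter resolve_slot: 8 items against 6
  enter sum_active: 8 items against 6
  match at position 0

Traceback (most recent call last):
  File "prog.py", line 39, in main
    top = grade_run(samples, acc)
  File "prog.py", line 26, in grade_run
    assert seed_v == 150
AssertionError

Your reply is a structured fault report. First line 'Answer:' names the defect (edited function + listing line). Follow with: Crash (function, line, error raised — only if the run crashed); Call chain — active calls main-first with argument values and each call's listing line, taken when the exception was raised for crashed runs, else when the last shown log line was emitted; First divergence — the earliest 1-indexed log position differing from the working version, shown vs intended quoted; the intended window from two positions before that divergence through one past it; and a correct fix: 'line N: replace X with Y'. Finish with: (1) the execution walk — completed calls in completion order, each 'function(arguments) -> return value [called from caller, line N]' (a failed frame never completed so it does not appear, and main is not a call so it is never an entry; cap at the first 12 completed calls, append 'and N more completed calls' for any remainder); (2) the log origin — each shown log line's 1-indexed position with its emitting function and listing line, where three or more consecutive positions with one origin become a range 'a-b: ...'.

Answer: the defect is in grade_run at line 26.
Key fact: After 5 matching log lines the faulty run goes silent, while the working version continues with 'enter weigh_samples: left 12 right 4'.
Crash: grade_run, line 26, AssertionError.
Call chain: main -> grade_run([6, 5, 8, 9, 7, 4, 5, 4], 6) (called at line 39).
First divergence: position 6 — the faulty run's log ends after 5 lines; the working version continues with 'enter weigh_samples: left 12 right 4'.
Intended log window:
  4: enter sum_active: 8 items against 6
  5: match at position 0
  6: enter weigh_samples: left 12 right 4
  7: stage result 20
Execution walk:
  sum_active([6, 5, 8, 9, 7, 4, 5, 4], 6) -> 0  [called from resolve_slot, line 10]
  resolve_slot([6, 5, 8, 9, 7, 4, 5, 4], 6) -> 12  [called from grade_run, line 25]
Log line origins:
  1: logged in main at line 38
  2: logged in grade_run at line 24
  3: logged in resolve_slot at line 9
  4: logged in sum_active at line 2
  5: logged in sum_active at line 5
A correct fix: line 26: replace `==` with `<=`.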